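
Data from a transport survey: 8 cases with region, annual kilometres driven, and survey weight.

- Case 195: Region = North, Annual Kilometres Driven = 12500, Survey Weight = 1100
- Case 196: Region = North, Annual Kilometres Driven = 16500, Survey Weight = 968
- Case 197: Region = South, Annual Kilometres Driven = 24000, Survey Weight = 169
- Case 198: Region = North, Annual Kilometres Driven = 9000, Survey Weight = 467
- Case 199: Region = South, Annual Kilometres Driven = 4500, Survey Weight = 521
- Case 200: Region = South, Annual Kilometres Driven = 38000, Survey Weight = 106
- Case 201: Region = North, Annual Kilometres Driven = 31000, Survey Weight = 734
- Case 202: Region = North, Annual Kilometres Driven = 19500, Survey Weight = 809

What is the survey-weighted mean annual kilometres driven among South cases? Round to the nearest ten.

South rows: 197, 199, 200
Weighted sum = 24000×169 + 4500×521 + 38000×106
  = 4056000 + 2344500 + 4028000 = 10428500
Sum of weights = 169 + 521 + 106 = 796
Weighted mean = 10428500 / 796 = 13101.131

13100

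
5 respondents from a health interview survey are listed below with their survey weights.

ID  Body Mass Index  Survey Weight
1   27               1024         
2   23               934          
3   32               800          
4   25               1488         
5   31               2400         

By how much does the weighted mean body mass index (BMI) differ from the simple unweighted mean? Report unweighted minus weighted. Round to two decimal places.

Unweighted sum = 27 + 23 + 32 + 25 + 31 = 138
Unweighted mean = 138 / 5 = 27.6
Weighted sum = 27×1024 + 23×934 + 32×800 + 25×1488 + 31×2400
  = 27648 + 21482 + 25600 + 37200 + 74400 = 186330
Sum of weights = 1024 + 934 + 800 + 1488 + 2400 = 6646
Weighted mean = 186330 / 6646 = 28.036413
Difference (unweighted minus weighted) = -0.43641288

-0.44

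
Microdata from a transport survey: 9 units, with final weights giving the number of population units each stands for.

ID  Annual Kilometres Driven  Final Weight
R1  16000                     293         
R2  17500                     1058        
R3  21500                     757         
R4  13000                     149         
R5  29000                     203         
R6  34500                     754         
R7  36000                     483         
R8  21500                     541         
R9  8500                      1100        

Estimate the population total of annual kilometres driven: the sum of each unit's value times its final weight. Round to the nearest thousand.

Weighted total = 111685000

111685000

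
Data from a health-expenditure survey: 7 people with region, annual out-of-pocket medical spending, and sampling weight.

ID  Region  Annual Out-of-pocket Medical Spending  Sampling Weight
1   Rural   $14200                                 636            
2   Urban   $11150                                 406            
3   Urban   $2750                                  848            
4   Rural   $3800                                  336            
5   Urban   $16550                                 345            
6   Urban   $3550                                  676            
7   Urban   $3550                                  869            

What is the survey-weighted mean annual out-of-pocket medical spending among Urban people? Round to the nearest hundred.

Urban rows: 2, 3, 5, 6, 7
Weighted sum = 11150×406 + 2750×848 + 16550×345 + 3550×676 + 3550×869
  = 4526900 + 2332000 + 5709750 + 2399800 + 3084950 = 18053400
Sum of weights = 406 + 848 + 345 + 676 + 869 = 3144
Weighted mean = 18053400 / 3144 = 5742.1756

5700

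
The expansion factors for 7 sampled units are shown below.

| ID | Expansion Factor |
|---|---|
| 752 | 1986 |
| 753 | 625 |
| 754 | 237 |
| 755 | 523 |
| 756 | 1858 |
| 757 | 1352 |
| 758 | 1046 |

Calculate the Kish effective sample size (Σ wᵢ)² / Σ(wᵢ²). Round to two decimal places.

5.27

Σ wᵢ = 1986 + 625 + 237 + 523 + 1858 + 1352 + 1046 = 7627
Σ wᵢ² = 3944196 + 390625 + 56169 + 273529 + 3452164 + 1827904 + 1094116 = 11038703
n_eff = 7627² / 11038703 = 58171129 / 11038703 = 5.2697431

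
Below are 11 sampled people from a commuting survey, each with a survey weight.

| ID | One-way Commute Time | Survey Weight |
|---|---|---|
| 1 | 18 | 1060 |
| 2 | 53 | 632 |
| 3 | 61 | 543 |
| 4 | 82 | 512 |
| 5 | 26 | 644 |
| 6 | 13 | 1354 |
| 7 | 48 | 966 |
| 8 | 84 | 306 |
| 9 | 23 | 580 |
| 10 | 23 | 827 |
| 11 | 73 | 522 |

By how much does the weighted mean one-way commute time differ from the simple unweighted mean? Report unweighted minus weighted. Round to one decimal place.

7.5

Unweighted sum = 504
Unweighted mean = 504 / 11 = 45.818182
Weighted sum = 18×1060 + 53×632 + 61×543 + 82×512 + 26×644 + 13×1354 + 48×966 + 84×306 + 23×580 + 23×827 + 73×522
  = 304568
Sum of weights = 1060 + 632 + 543 + 512 + 644 + 1354 + 966 + 306 + 580 + 827 + 522 = 7946
Weighted mean = 304568 / 7946 = 38.329726
Difference (unweighted minus weighted) = 7.4884562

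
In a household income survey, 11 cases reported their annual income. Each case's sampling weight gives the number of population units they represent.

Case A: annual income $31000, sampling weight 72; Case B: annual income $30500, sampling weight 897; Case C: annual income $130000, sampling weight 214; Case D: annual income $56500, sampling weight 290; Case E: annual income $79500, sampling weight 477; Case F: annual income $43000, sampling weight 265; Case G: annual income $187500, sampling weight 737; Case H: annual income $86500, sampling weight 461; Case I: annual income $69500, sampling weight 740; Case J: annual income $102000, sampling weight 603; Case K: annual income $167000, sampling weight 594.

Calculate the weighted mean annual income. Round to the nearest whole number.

Weighted sum = 31000×72 + 30500×897 + 130000×214 + 56500×290 + 79500×477 + 43000×265 + 187500×737 + 86500×461 + 69500×740 + 102000×603 + 167000×594
  = 513310000
Sum of weights = 72 + 897 + 214 + 290 + 477 + 265 + 737 + 461 + 740 + 603 + 594 = 5350
Weighted mean = 513310000 / 5350 = 95945.794

95946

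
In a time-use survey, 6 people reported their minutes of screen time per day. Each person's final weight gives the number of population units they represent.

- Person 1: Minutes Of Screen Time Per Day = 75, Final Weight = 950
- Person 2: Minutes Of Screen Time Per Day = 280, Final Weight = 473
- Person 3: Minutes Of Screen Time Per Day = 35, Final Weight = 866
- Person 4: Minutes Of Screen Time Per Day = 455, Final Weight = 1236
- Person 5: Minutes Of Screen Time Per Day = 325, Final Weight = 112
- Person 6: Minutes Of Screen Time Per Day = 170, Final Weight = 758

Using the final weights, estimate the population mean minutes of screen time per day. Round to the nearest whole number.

219

Weighted sum = 75×950 + 280×473 + 35×866 + 455×1236 + 325×112 + 170×758
  = 71250 + 132440 + 30310 + 562380 + 36400 + 128860 = 961640
Sum of weights = 950 + 473 + 866 + 1236 + 112 + 758 = 4395
Weighted mean = 961640 / 4395 = 218.80319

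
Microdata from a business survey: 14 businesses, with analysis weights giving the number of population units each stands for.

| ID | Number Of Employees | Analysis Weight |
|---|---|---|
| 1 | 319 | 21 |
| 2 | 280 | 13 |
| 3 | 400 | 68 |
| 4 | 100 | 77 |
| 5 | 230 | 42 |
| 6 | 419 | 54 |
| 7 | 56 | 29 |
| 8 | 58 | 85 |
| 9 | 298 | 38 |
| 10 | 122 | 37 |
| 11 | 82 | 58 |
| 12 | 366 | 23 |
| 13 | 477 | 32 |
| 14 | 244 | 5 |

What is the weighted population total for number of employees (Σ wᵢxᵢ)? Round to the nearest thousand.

Weighted total = 129575

130000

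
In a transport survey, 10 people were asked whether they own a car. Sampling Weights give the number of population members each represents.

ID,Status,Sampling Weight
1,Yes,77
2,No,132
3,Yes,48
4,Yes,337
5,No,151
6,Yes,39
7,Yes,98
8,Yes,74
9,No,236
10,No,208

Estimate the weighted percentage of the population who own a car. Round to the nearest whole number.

48

Sum of weights for 'Yes' = 77 + 48 + 337 + 39 + 98 + 74 = 673
Total weight = 77 + 132 + 48 + 337 + 151 + 39 + 98 + 74 + 236 + 208 = 1400
Weighted proportion = 673 / 1400 = 0.48071429 → 48.071429%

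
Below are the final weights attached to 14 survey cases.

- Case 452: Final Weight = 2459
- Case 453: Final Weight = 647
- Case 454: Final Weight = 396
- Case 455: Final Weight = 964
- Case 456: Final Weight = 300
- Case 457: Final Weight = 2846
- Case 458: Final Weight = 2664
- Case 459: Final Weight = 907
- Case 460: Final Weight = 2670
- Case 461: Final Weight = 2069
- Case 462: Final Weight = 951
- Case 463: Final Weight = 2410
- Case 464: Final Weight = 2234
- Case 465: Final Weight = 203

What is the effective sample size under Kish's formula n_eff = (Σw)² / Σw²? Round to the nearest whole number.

10

Σ wᵢ = 21720
Σ wᵢ² = 46814790
n_eff = 21720² / 46814790 = 471758400 / 46814790 = 10.077123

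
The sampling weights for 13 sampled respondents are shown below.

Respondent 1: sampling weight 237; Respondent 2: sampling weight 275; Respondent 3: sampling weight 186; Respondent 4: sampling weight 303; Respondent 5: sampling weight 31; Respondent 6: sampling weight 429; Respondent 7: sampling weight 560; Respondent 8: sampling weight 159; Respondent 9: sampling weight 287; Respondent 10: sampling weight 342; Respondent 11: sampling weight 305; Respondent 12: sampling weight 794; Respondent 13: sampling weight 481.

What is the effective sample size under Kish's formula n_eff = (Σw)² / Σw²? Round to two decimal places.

9.95

Σ wᵢ = 4389
Σ wᵢ² = 1936237
n_eff = 4389² / 1936237 = 19263321 / 1936237 = 9.9488446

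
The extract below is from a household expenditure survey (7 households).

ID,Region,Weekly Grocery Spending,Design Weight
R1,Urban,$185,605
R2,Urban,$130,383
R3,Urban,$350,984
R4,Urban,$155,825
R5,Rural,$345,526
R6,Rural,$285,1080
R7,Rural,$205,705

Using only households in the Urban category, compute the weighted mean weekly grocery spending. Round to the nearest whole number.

Urban rows: R1, R2, R3, R4
Weighted sum = 185×605 + 130×383 + 350×984 + 155×825
  = 633990
Sum of weights = 605 + 383 + 984 + 825 = 2797
Weighted mean = 633990 / 2797 = 226.66786

227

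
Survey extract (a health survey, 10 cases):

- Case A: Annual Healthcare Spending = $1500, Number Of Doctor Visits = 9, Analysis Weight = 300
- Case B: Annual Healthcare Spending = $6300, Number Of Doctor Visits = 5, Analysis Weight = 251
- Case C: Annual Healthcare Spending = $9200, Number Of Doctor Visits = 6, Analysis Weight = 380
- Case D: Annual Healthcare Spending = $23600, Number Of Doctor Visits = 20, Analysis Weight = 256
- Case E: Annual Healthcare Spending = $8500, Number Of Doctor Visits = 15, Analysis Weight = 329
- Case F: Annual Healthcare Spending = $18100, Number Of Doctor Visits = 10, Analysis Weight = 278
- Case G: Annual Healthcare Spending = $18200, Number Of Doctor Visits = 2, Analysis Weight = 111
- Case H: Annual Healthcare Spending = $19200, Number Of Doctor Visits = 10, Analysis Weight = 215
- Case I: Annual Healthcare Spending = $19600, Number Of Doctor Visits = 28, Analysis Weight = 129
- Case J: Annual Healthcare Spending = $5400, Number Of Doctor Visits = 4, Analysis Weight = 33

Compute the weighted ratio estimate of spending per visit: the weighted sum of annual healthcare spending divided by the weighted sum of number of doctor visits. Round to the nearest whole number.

Σ wᵢ·y = 1500×300 + 6300×251 + 9200×380 + 23600×256 + 8500×329 + 18100×278 + 18200×111 + 19200×215 + 19600×129 + 5400×33
  = 28252000
Σ wᵢ·x = 9×300 + 5×251 + 6×380 + 20×256 + 15×329 + 10×278 + 2×111 + 10×215 + 28×129 + 4×33
  = 2700 + 1255 + 2280 + 5120 + 4935 + 2780 + 222 + 2150 + 3612 + 132 = 25186
Ratio = 28252000 / 25186 = 1121.7343

1122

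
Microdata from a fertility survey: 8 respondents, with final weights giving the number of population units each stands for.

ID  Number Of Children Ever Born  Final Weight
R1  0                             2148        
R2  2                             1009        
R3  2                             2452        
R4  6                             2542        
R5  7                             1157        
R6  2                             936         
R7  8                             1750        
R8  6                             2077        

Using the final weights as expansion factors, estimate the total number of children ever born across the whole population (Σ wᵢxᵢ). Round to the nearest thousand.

59000

Weighted total = 0×2148 + 2×1009 + 2×2452 + 6×2542 + 7×1157 + 2×936 + 8×1750 + 6×2077
  = 0 + 2018 + 4904 + 15252 + 8099 + 1872 + 14000 + 12462 = 58607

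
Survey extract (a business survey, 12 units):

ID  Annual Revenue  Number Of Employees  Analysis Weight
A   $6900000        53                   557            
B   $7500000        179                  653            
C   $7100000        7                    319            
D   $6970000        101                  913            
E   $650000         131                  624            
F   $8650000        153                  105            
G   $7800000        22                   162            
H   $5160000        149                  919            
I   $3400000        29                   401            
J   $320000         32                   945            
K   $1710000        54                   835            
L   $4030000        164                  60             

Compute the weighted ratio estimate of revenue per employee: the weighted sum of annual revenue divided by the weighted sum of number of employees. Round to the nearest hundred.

48700

Σ wᵢ·y = 28024250000
Σ wᵢ·x = 53×557 + 179×653 + 7×319 + 101×913 + 131×624 + 153×105 + 22×162 + 149×919 + 29×401 + 32×945 + 54×835 + 164×60
  = 575957
Ratio = 28024250000 / 575957 = 48656.844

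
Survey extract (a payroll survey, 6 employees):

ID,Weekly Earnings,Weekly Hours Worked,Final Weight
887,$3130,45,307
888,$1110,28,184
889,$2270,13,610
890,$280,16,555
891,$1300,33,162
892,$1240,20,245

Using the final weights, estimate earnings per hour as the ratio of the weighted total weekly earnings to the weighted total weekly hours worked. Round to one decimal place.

70.0

Σ wᵢ·y = 3130×307 + 1110×184 + 2270×610 + 280×555 + 1300×162 + 1240×245
  = 960910 + 204240 + 1384700 + 155400 + 210600 + 303800 = 3219650
Σ wᵢ·x = 45×307 + 28×184 + 13×610 + 16×555 + 33×162 + 20×245
  = 13815 + 5152 + 7930 + 8880 + 5346 + 4900 = 46023
Ratio = 3219650 / 46023 = 69.957413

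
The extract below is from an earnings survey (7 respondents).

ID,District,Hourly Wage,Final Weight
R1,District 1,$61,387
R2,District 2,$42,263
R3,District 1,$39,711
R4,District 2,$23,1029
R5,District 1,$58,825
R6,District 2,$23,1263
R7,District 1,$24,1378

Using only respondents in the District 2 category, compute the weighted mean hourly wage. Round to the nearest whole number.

District 2 rows: R2, R4, R6
Weighted sum = 42×263 + 23×1029 + 23×1263
  = 63762
Sum of weights = 263 + 1029 + 1263 = 2555
Weighted mean = 63762 / 2555 = 24.955773

25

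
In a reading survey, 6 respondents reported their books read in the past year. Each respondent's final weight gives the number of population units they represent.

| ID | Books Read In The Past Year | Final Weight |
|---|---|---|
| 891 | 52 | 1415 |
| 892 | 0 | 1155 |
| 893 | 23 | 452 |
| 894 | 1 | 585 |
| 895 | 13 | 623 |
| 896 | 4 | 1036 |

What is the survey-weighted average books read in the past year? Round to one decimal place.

18.4

Weighted sum = 52×1415 + 0×1155 + 23×452 + 1×585 + 13×623 + 4×1036
  = 73580 + 0 + 10396 + 585 + 8099 + 4144 = 96804
Sum of weights = 1415 + 1155 + 452 + 585 + 623 + 1036 = 5266
Weighted mean = 96804 / 5266 = 18.382833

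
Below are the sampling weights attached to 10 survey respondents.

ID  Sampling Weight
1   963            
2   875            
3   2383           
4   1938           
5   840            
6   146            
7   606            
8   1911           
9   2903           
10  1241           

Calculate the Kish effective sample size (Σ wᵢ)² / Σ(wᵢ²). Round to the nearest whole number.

7

Σ wᵢ = 963 + 875 + 2383 + 1938 + 840 + 146 + 606 + 1911 + 2903 + 1241 = 13806
Σ wᵢ² = 927369 + 765625 + 5678689 + 3755844 + 705600 + 21316 + 367236 + 3651921 + 8427409 + 1540081 = 25841090
n_eff = 13806² / 25841090 = 190605636 / 25841090 = 7.376068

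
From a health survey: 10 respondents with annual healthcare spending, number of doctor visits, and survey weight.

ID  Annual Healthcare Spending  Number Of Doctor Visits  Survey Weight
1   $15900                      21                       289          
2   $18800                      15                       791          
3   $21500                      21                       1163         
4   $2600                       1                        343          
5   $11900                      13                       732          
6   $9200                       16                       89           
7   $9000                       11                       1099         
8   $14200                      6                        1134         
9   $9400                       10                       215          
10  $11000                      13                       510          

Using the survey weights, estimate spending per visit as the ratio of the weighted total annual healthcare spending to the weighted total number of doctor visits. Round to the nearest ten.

Σ wᵢ·y = 15900×289 + 18800×791 + 21500×1163 + 2600×343 + 11900×732 + 9200×89 + 9000×1099 + 14200×1134 + 9400×215 + 11000×510
  = 4595100 + 14870800 + 25004500 + 891800 + 8710800 + 818800 + 9891000 + 16102800 + 2021000 + 5610000 = 88516600
Σ wᵢ·x = 21×289 + 15×791 + 21×1163 + 1×343 + 13×732 + 16×89 + 11×1099 + 6×1134 + 10×215 + 13×510
  = 6069 + 11865 + 24423 + 343 + 9516 + 1424 + 12089 + 6804 + 2150 + 6630 = 81313
Ratio = 88516600 / 81313 = 1088.591

1090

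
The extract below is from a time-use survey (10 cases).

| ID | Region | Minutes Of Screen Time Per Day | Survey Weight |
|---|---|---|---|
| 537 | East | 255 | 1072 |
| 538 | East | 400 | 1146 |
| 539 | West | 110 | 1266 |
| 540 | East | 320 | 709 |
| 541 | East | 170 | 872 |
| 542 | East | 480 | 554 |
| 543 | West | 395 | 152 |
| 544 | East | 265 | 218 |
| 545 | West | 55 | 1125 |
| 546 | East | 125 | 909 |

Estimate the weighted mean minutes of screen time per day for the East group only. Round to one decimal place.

281.8

East rows: 537, 538, 540, 541, 542, 544, 546
Weighted sum = 255×1072 + 400×1146 + 320×709 + 170×872 + 480×554 + 265×218 + 125×909
  = 273360 + 458400 + 226880 + 148240 + 265920 + 57770 + 113625 = 1544195
Sum of weights = 1072 + 1146 + 709 + 872 + 554 + 218 + 909 = 5480
Weighted mean = 1544195 / 5480 = 281.78741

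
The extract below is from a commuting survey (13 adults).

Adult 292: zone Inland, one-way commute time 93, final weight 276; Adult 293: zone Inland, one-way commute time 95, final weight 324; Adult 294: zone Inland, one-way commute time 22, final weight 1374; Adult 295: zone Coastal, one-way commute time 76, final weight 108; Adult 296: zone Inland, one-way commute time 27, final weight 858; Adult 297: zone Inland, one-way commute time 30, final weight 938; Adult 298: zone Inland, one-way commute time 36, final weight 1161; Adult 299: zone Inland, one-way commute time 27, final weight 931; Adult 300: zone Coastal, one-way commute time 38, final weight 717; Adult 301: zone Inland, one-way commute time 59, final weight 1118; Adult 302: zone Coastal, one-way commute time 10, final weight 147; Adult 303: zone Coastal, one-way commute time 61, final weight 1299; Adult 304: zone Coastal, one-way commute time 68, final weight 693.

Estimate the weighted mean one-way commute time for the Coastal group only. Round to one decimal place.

Coastal rows: 295, 300, 302, 303, 304
Weighted sum = 163287
Sum of weights = 108 + 717 + 147 + 1299 + 693 = 2964
Weighted mean = 163287 / 2964 = 55.090081

55.1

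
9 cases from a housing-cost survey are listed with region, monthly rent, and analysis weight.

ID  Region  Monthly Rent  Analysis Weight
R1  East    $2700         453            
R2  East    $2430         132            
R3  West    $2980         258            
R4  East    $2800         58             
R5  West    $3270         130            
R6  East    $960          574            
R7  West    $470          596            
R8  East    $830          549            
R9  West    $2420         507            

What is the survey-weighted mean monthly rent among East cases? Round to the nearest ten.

East rows: R1, R2, R4, R6, R8
Weighted sum = 2712970
Sum of weights = 453 + 132 + 58 + 574 + 549 = 1766
Weighted mean = 2712970 / 1766 = 1536.2231

1540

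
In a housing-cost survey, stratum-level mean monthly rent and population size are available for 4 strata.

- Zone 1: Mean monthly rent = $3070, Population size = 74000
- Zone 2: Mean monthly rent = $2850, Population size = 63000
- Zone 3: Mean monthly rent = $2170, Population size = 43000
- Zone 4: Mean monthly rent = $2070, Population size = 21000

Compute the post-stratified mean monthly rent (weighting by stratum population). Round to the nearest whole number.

2704

Σ Nₕ·x̄ₕ = 3070×74000 + 2850×63000 + 2170×43000 + 2070×21000
  = 543510000
Σ Nₕ = 74000 + 63000 + 43000 + 21000 = 201000
Overall mean = 543510000 / 201000 = 2704.0299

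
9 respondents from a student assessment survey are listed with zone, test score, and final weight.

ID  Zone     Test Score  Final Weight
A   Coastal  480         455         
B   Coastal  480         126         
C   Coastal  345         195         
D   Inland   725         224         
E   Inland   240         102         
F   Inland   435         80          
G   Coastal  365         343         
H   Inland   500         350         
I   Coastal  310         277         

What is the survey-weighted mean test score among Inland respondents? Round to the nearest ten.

Inland rows: D, E, F, H
Weighted sum = 396680
Sum of weights = 224 + 102 + 80 + 350 = 756
Weighted mean = 396680 / 756 = 524.70899

520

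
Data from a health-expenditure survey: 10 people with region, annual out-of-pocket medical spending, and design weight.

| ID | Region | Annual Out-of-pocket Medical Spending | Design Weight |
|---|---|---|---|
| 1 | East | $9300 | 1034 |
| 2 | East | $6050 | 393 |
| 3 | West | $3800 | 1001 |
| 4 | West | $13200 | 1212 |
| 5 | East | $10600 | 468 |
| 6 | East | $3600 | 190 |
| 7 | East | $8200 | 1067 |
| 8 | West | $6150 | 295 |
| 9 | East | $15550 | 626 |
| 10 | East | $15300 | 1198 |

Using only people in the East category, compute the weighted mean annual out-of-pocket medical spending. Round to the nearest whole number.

10943

East rows: 1, 2, 5, 6, 7, 9, 10
Weighted sum = 9300×1034 + 6050×393 + 10600×468 + 3600×190 + 8200×1067 + 15550×626 + 15300×1198
  = 9616200 + 2377650 + 4960800 + 684000 + 8749400 + 9734300 + 18329400 = 54451750
Sum of weights = 4976
Weighted mean = 54451750 / 4976 = 10942.876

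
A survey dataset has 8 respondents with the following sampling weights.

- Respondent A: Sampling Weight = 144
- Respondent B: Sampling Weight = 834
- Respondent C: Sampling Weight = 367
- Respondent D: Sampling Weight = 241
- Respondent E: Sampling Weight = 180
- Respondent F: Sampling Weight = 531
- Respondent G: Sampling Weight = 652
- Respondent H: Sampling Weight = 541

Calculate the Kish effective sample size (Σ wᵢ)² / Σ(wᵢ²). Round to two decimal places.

Σ wᵢ = 144 + 834 + 367 + 241 + 180 + 531 + 652 + 541 = 3490
Σ wᵢ² = 20736 + 695556 + 134689 + 58081 + 32400 + 281961 + 425104 + 292681 = 1941208
n_eff = 3490² / 1941208 = 12180100 / 1941208 = 6.2744951

6.27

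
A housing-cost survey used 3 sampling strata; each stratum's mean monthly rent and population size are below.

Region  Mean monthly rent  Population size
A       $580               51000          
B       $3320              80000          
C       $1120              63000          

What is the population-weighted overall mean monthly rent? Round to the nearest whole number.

1885

Σ Nₕ·x̄ₕ = 580×51000 + 3320×80000 + 1120×63000
  = 29580000 + 265600000 + 70560000 = 365740000
Σ Nₕ = 194000
Overall mean = 365740000 / 194000 = 1885.2577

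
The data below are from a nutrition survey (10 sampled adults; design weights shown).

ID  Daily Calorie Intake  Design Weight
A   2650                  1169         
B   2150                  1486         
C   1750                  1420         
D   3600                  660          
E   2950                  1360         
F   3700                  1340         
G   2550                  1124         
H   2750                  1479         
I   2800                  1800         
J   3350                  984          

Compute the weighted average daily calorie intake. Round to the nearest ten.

Weighted sum = 2650×1169 + 2150×1486 + 1750×1420 + 3600×660 + 2950×1360 + 3700×1340 + 2550×1124 + 2750×1479 + 2800×1800 + 3350×984
  = 3097850 + 3194900 + 2485000 + 2376000 + 4012000 + 4958000 + 2866200 + 4067250 + 5040000 + 3296400 = 35393600
Sum of weights = 1169 + 1486 + 1420 + 660 + 1360 + 1340 + 1124 + 1479 + 1800 + 984 = 12822
Weighted mean = 35393600 / 12822 = 2760.3806

2760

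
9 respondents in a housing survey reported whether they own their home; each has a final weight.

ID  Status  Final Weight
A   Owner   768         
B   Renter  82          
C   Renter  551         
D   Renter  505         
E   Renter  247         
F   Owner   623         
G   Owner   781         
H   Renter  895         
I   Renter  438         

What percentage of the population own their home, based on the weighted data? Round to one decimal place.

44.4

Sum of weights for 'Owner' = 768 + 623 + 781 = 2172
Total weight = 4890
Weighted proportion = 2172 / 4890 = 0.44417178 → 44.417178%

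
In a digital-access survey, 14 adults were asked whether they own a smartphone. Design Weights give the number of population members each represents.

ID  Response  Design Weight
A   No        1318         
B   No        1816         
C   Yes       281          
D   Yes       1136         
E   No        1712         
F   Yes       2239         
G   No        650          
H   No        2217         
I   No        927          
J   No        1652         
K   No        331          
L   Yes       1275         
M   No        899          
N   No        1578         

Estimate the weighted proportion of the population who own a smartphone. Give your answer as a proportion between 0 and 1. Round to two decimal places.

Sum of weights for 'Yes' = 281 + 1136 + 2239 + 1275 = 4931
Total weight = 18031
Weighted proportion = 4931 / 18031 = 0.27347346

0.27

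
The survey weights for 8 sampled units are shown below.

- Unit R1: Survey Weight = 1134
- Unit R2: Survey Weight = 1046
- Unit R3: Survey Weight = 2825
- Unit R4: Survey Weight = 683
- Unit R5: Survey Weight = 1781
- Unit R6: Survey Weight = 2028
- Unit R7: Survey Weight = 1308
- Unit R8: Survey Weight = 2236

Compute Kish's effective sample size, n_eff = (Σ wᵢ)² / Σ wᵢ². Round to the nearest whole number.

Σ wᵢ = 1134 + 1046 + 2825 + 683 + 1781 + 2028 + 1308 + 2236 = 13041
Σ wᵢ² = 1285956 + 1094116 + 7980625 + 466489 + 3171961 + 4112784 + 1710864 + 4999696 = 24822491
n_eff = 13041² / 24822491 = 170067681 / 24822491 = 6.8513543

7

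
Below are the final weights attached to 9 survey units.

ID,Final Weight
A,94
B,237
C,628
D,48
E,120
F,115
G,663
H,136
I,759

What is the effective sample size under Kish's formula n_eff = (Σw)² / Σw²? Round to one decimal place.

5.1

Σ wᵢ = 94 + 237 + 628 + 48 + 120 + 115 + 663 + 136 + 759 = 2800
Σ wᵢ² = 8836 + 56169 + 394384 + 2304 + 14400 + 13225 + 439569 + 18496 + 576081 = 1523464
n_eff = 2800² / 1523464 = 7840000 / 1523464 = 5.1461669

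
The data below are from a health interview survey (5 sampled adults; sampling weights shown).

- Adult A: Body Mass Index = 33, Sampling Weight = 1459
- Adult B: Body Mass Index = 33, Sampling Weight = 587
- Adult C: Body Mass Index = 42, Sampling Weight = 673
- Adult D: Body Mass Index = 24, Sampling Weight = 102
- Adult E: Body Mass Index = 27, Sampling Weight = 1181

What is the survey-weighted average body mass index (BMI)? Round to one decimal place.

32.5

Weighted sum = 33×1459 + 33×587 + 42×673 + 24×102 + 27×1181
  = 48147 + 19371 + 28266 + 2448 + 31887 = 130119
Sum of weights = 1459 + 587 + 673 + 102 + 1181 = 4002
Weighted mean = 130119 / 4002 = 32.513493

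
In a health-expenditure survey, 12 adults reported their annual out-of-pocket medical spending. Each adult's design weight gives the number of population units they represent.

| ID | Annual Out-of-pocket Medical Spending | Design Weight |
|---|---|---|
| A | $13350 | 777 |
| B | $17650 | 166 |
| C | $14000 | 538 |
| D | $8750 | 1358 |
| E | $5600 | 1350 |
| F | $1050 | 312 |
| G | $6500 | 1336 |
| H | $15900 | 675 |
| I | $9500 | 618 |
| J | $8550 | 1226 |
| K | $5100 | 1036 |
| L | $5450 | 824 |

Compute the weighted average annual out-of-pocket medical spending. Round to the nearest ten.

8430

Weighted sum = 13350×777 + 17650×166 + 14000×538 + 8750×1358 + 5600×1350 + 1050×312 + 6500×1336 + 15900×675 + 9500×618 + 8550×1226 + 5100×1036 + 5450×824
  = 10372950 + 2929900 + 7532000 + 11882500 + 7560000 + 327600 + 8684000 + 10732500 + 5871000 + 10482300 + 5283600 + 4490800 = 86149150
Sum of weights = 777 + 166 + 538 + 1358 + 1350 + 312 + 1336 + 675 + 618 + 1226 + 1036 + 824 = 10216
Weighted mean = 86149150 / 10216 = 8432.7672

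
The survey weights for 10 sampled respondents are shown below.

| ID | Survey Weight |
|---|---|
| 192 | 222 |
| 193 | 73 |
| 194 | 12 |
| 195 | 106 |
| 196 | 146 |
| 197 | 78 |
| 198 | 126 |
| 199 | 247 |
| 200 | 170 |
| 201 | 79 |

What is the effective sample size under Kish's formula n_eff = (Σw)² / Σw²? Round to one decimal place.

Σ wᵢ = 222 + 73 + 12 + 106 + 146 + 78 + 126 + 247 + 170 + 79 = 1259
Σ wᵢ² = 49284 + 5329 + 144 + 11236 + 21316 + 6084 + 15876 + 61009 + 28900 + 6241 = 205419
n_eff = 1259² / 205419 = 1585081 / 205419 = 7.716331

7.7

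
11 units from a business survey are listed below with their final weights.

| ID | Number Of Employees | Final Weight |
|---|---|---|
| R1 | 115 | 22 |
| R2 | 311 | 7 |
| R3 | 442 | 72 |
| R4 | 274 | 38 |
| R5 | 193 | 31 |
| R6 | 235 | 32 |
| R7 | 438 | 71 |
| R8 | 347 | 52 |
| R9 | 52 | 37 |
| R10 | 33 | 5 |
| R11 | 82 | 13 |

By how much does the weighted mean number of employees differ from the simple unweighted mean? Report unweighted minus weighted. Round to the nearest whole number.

-67

Unweighted sum = 115 + 311 + 442 + 274 + 193 + 235 + 438 + 347 + 52 + 33 + 82 = 2522
Unweighted mean = 2522 / 11 = 229.27273
Weighted sum = 115×22 + 311×7 + 442×72 + 274×38 + 193×31 + 235×32 + 438×71 + 347×52 + 52×37 + 33×5 + 82×13
  = 2530 + 2177 + 31824 + 10412 + 5983 + 7520 + 31098 + 18044 + 1924 + 165 + 1066 = 112743
Sum of weights = 380
Weighted mean = 112743 / 380 = 296.69211
Difference (unweighted minus weighted) = -67.419378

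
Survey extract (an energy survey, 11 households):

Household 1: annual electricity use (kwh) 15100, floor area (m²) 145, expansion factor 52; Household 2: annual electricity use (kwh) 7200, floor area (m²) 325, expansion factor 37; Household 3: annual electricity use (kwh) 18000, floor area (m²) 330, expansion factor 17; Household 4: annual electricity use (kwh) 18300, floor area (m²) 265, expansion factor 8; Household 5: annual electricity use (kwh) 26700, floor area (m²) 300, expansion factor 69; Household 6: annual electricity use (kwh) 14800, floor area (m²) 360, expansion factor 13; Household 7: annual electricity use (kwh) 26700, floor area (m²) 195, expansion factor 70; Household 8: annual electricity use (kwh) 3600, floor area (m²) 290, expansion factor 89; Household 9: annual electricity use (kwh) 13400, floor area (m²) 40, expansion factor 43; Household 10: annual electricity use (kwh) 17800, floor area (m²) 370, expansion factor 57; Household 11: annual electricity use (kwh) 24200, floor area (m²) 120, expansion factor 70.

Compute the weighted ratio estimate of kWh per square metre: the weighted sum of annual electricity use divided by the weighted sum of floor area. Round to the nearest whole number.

Σ wᵢ·y = 15100×52 + 7200×37 + 18000×17 + 18300×8 + 26700×69 + 14800×13 + 26700×70 + 3600×89 + 13400×43 + 17800×57 + 24200×70
  = 9012900
Σ wᵢ·x = 145×52 + 325×37 + 330×17 + 265×8 + 300×69 + 360×13 + 195×70 + 290×89 + 40×43 + 370×57 + 120×70
  = 123345
Ratio = 9012900 / 123345 = 73.070655

73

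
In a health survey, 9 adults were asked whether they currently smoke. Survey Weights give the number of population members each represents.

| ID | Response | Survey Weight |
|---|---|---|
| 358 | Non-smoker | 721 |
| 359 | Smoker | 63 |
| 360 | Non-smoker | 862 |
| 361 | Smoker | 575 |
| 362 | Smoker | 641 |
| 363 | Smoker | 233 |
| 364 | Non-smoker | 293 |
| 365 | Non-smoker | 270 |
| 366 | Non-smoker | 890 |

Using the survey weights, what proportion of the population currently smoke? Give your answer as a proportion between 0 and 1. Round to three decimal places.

0.332

Sum of weights for 'Smoker' = 63 + 575 + 641 + 233 = 1512
Total weight = 721 + 63 + 862 + 575 + 641 + 233 + 293 + 270 + 890 = 4548
Weighted proportion = 1512 / 4548 = 0.33245383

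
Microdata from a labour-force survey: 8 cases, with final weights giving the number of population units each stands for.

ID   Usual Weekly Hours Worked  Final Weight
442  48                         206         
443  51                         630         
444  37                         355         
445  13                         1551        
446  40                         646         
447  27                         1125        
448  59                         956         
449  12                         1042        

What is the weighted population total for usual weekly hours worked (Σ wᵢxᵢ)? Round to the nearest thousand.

200000

Weighted total = 48×206 + 51×630 + 37×355 + 13×1551 + 40×646 + 27×1125 + 59×956 + 12×1042
  = 9888 + 32130 + 13135 + 20163 + 25840 + 30375 + 56404 + 12504 = 200439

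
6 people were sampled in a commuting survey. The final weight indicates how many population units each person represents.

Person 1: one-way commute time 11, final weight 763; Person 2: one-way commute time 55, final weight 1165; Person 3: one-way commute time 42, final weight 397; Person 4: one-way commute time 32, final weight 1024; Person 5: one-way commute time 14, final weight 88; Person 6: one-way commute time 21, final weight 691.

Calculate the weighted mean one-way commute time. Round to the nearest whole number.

Weighted sum = 11×763 + 55×1165 + 42×397 + 32×1024 + 14×88 + 21×691
  = 8393 + 64075 + 16674 + 32768 + 1232 + 14511 = 137653
Sum of weights = 763 + 1165 + 397 + 1024 + 88 + 691 = 4128
Weighted mean = 137653 / 4128 = 33.346172

33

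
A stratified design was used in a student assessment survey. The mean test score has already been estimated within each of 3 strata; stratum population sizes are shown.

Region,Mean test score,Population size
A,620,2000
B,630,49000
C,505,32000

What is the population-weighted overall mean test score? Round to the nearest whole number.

582

Σ Nₕ·x̄ₕ = 48270000
Σ Nₕ = 2000 + 49000 + 32000 = 83000
Overall mean = 48270000 / 83000 = 581.56627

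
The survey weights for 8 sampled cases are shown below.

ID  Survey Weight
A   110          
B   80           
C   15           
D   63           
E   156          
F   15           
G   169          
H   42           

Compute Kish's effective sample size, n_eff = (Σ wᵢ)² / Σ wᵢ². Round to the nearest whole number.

5

Σ wᵢ = 110 + 80 + 15 + 63 + 156 + 15 + 169 + 42 = 650
Σ wᵢ² = 12100 + 6400 + 225 + 3969 + 24336 + 225 + 28561 + 1764 = 77580
n_eff = 650² / 77580 = 422500 / 77580 = 5.4459912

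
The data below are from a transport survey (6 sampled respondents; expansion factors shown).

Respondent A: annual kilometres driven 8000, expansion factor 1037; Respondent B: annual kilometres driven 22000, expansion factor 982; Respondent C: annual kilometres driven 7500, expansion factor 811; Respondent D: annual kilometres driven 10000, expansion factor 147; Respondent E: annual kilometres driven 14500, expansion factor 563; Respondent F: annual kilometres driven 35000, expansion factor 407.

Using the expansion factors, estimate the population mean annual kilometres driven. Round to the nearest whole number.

Weighted sum = 8000×1037 + 22000×982 + 7500×811 + 10000×147 + 14500×563 + 35000×407
  = 8296000 + 21604000 + 6082500 + 1470000 + 8163500 + 14245000 = 59861000
Sum of weights = 1037 + 982 + 811 + 147 + 563 + 407 = 3947
Weighted mean = 59861000 / 3947 = 15166.202

15166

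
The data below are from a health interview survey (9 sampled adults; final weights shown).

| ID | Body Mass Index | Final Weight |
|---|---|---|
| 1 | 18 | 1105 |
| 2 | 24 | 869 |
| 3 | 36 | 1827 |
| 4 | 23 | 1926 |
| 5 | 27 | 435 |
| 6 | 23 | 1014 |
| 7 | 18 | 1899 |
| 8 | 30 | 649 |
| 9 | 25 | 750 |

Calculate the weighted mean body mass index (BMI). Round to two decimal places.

Weighted sum = 18×1105 + 24×869 + 36×1827 + 23×1926 + 27×435 + 23×1014 + 18×1899 + 30×649 + 25×750
  = 19890 + 20856 + 65772 + 44298 + 11745 + 23322 + 34182 + 19470 + 18750 = 258285
Sum of weights = 1105 + 869 + 1827 + 1926 + 435 + 1014 + 1899 + 649 + 750 = 10474
Weighted mean = 258285 / 10474 = 24.659633

24.66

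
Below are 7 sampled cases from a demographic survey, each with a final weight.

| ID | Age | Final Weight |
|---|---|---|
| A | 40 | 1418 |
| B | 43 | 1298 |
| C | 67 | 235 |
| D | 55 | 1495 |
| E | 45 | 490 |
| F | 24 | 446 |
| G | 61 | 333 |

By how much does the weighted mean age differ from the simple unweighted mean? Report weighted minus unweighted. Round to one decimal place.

Unweighted sum = 40 + 43 + 67 + 55 + 45 + 24 + 61 = 335
Unweighted mean = 335 / 7 = 47.857143
Weighted sum = 40×1418 + 43×1298 + 67×235 + 55×1495 + 45×490 + 24×446 + 61×333
  = 56720 + 55814 + 15745 + 82225 + 22050 + 10704 + 20313 = 263571
Sum of weights = 1418 + 1298 + 235 + 1495 + 490 + 446 + 333 = 5715
Weighted mean = 263571 / 5715 = 46.11916
Difference (weighted minus unweighted) = -1.7379828

-1.7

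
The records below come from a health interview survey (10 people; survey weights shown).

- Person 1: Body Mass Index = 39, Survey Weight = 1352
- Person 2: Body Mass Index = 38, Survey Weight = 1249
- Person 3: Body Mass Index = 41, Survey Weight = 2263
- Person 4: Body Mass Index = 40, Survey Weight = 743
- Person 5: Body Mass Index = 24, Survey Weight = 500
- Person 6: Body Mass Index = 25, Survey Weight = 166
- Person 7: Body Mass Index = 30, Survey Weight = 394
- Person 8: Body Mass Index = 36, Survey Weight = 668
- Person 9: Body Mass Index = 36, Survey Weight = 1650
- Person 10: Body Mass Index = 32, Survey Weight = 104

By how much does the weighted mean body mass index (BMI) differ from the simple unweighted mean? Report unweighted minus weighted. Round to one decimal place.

-3.0

Unweighted sum = 39 + 38 + 41 + 40 + 24 + 25 + 30 + 36 + 36 + 32 = 341
Unweighted mean = 341 / 10 = 34.1
Weighted sum = 39×1352 + 38×1249 + 41×2263 + 40×743 + 24×500 + 25×166 + 30×394 + 36×668 + 36×1650 + 32×104
  = 52728 + 47462 + 92783 + 29720 + 12000 + 4150 + 11820 + 24048 + 59400 + 3328 = 337439
Sum of weights = 1352 + 1249 + 2263 + 743 + 500 + 166 + 394 + 668 + 1650 + 104 = 9089
Weighted mean = 337439 / 9089 = 37.126086
Difference (unweighted minus weighted) = -3.0260865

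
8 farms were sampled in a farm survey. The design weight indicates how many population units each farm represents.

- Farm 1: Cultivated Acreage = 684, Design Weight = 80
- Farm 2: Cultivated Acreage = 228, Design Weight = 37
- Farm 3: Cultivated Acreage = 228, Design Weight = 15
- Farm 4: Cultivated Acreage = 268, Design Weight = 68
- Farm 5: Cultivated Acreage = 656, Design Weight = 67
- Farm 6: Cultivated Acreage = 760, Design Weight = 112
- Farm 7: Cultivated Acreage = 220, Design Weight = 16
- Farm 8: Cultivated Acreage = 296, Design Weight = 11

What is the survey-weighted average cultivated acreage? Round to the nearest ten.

540

Weighted sum = 220648
Sum of weights = 80 + 37 + 15 + 68 + 67 + 112 + 16 + 11 = 406
Weighted mean = 220648 / 406 = 543.46798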